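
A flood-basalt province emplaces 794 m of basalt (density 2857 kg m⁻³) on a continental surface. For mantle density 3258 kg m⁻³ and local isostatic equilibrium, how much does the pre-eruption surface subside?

Subaerial loading: s = t ρ_load / ρ_m.
s = 794 m × 2857/3258 = 696 m.

696 m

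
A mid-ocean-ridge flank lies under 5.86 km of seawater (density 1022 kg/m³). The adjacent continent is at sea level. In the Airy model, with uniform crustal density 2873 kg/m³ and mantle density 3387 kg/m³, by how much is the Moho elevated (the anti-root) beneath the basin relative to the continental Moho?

Balancing pressure at the compensation depth: replacing crust with seawater at the top is compensated by replacing crust with mantle at the base: d (ρ_c − ρ_w) = a (ρ_m − ρ_c).
a = d (ρ_c − ρ_w)/(ρ_m − ρ_c) = 5.86 km × 1851/514 = 21.1 km.

21.1 km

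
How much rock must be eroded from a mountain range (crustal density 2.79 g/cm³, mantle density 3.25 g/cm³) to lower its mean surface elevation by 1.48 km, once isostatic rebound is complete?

Net drop Δ = e − u = e − e ρ_c/ρ_m = e (ρ_m − ρ_c)/ρ_m.
e = Δ ρ_m/(ρ_m − ρ_c) = 1.48 km × 3.25/0.46 = 10.5 km.

10.5 km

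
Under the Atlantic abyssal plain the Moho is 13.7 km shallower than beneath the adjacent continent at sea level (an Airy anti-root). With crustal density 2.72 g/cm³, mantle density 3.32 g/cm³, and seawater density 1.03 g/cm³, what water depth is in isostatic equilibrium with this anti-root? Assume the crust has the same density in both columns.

Replacing a thickness d of crust by seawater at the top must be balanced by replacing crust with mantle at the base: d (ρ_c − ρ_w) = a (ρ_m − ρ_c).
d = a (ρ_m − ρ_c)/(ρ_c − ρ_w) = 13.7 km × 0.6/1.69 = 4.86 km.

4.86 km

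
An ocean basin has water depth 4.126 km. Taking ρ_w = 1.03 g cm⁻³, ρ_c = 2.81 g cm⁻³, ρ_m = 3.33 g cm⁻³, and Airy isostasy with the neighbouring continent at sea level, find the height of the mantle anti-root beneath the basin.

14.1 km

Balancing pressure at the compensation depth: replacing crust with seawater at the top is compensated by replacing crust with mantle at the base: d (ρ_c − ρ_w) = a (ρ_m − ρ_c).
a = d (ρ_c − ρ_w)/(ρ_m − ρ_c) = 4.126 km × 1.78/0.52 = 14.1 km.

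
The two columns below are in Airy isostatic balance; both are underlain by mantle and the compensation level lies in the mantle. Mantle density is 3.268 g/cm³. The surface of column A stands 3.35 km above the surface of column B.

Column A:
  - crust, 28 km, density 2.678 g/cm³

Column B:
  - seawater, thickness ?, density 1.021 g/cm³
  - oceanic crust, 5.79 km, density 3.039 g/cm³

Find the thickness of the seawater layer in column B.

Take the compensation level at the base of the deeper column (depth z_c below the surface of column A) and equate Σ ρ_i t_i down to z_c; mantle fills any gap and the z_c terms cancel.
Column A: 28×2.678 + (z_c − 28)×3.268
Column B: 3.35×0 + x×1.021 + 5.79×3.039 + (z_c − 3.35 − 5.79 − x)×3.268
The z_c×3.268 term appears on both sides and cancels. Collect the known terms of each column as K = Σ(ρt)_known − 3.268 × (depth of known layers): K_A = 74.984 − 3.268×28 = −16.52; K_B = 17.59581 − 3.268×(3.35 + 5.79) = −12.27371.
Balance: K_A = K_B − x×(3.268 − 1.021), so x = (K_B − K_A)/(3.268 − 1.021) = 4.24629/2.247 = 1.89 km.

1.89 km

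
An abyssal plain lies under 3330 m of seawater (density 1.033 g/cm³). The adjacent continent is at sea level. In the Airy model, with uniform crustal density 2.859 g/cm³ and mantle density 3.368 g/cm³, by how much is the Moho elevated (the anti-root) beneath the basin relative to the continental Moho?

In Airy isostatic equilibrium: replacing crust with seawater at the top is compensated by replacing crust with mantle at the base: d (ρ_c − ρ_w) = a (ρ_m − ρ_c).
a = d (ρ_c − ρ_w)/(ρ_m − ρ_c) = 3330 m × 1.826/0.509 = 11900 m.

11900 m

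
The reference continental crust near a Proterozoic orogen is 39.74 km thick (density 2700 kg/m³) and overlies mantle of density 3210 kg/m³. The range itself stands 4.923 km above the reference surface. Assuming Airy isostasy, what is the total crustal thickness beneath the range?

70.7 km

Root depth r = h ρ_c / (ρ_m − ρ_c) = 4.923 km × 2700 / 510 = 26.06 km.
Total thickness = T + h + r = 39.74 km + 4.923 km + 26.06 km = 70.7 km.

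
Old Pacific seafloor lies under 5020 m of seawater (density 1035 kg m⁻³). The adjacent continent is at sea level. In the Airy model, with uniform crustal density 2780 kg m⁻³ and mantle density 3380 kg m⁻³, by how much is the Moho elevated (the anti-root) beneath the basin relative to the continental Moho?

In Airy isostatic equilibrium: replacing crust with seawater at the top is compensated by replacing crust with mantle at the base: d (ρ_c − ρ_w) = a (ρ_m − ρ_c).
a = d (ρ_c − ρ_w)/(ρ_m − ρ_c) = 5020 m × 1745/600 = 14600 m.

14600 m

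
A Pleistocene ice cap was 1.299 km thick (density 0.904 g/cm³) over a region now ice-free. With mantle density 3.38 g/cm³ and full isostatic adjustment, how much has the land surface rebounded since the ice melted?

0.347 km

Removing the load lets mantle flow back in; uplift u satisfies ρ_ice t = ρ_m u.
u = t ρ_ice/ρ_m = 1.299 km × 0.904/3.38 = 0.347 km.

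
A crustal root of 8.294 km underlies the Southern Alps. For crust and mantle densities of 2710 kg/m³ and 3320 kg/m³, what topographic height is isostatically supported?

Balancing pressure at the compensation depth: ρ_c h = (ρ_m − ρ_c) r.
h = r (ρ_m − ρ_c) / ρ_c = 8.294 km × (3320 − 2710) / 2710 = 1.87 km.

1.87 km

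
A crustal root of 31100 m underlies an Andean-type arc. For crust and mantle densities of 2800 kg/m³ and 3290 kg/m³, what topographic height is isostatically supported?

For local isostatic compensation: ρ_c h = (ρ_m − ρ_c) r.
h = r (ρ_m − ρ_c) / ρ_c = 31100 m × (3290 − 2800) / 2800 = 5440 m.

5440 m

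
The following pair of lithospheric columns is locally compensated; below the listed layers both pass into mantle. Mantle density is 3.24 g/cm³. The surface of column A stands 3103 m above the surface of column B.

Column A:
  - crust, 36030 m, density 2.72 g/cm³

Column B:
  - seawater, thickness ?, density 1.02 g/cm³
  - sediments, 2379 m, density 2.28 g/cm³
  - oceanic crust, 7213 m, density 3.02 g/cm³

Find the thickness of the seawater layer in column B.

2170 m

Take the compensation level at the base of the deeper column (depth z_c below the surface of column A) and equate Σ ρ_i t_i down to z_c; mantle fills any gap and the z_c terms cancel.
Column A: 36030×2.72 + (z_c − 36030)×3.24
Column B: 3103×0 + x×1.02 + 2379×2.28 + 7213×3.02 + (z_c − 3103 − 9592 − x)×3.24
The z_c×3.24 term appears on both sides and cancels. Collect the known terms of each column as K = Σ(ρt)_known − 3.24 × (depth of known layers): K_A = 98001.6 − 3.24×36030 = −18735.6; K_B = 27207.38 − 3.24×(3103 + 9592) = −13924.42.
Balance: K_A = K_B − x×(3.24 − 1.02), so x = (K_B − K_A)/(3.24 − 1.02) = 4811.18/2.22 = 2170 m.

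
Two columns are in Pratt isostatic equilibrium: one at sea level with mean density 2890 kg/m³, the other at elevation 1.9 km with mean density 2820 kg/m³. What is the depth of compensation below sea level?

ρ_ref D = ρ (D + h) → D (ρ_ref − ρ) = ρ h.
D = ρ h/(ρ_ref − ρ) = 2820 × 1.9 km/(2890 − 2820) = 76.5 km.

76.5 km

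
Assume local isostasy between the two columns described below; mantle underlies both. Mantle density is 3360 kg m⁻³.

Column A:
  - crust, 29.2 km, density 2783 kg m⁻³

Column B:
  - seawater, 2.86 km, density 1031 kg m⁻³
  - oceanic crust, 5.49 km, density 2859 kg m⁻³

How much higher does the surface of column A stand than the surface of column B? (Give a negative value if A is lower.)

2.21 km

For any compensation level in the mantle, the mantle terms cancel and isostasy reduces to e = (Σt_A − Σt_B) − (Σ(ρt)_A − Σ(ρt)_B) / ρ_m.
Σt_A = 29.2 km; Σt_B = 8.35 km; Σ(ρt)_A = 81263.6; Σ(ρt)_B = 18644.57 (in km·kg m⁻³).
e = (29.2 − 8.35) − (81263.6 − 18644.57) / 3360 = 2.21 km.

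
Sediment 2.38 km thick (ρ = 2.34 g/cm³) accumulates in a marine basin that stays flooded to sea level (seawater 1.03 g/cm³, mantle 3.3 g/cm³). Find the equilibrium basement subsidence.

Submarine loading: the sediment displaces seawater, and the subsidence is in turn flooded, so s (ρ_m − ρ_w) = t (ρ_sed − ρ_w).
s = 2.38 km × (2.34 − 1.03) / (3.3 − 1.03) = 1.37 km.

1.37 km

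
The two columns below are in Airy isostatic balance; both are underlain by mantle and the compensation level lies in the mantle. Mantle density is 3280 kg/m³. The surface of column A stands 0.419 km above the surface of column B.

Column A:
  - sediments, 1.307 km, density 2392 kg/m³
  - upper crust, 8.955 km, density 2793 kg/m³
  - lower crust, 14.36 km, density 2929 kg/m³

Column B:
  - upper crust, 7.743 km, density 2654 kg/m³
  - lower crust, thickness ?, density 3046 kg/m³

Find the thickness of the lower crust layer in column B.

18.5 km

Take the compensation level at the base of the deeper column (depth z_c below the surface of column A) and equate Σ ρ_i t_i down to z_c; mantle fills any gap and the z_c terms cancel.
Column A: 1.307×2392 + 8.955×2793 + 14.36×2929 + (z_c − 24.622)×3280
Column B: 0.419×0 + 7.743×2654 + x×3046 + (z_c − 0.419 − 7.743 − x)×3280
The z_c×3280 term appears on both sides and cancels. Collect the known terms of each column as K = Σ(ρt)_known − 3280 × (depth of known layers): K_A = 70198.099 − 3280×24.622 = −10562.061; K_B = 20549.922 − 3280×(0.419 + 7.743) = −6221.438.
Balance: K_A = K_B − x×(3280 − 3046), so x = (K_B − K_A)/(3280 − 3046) = 4340.62/234 = 18.5 km.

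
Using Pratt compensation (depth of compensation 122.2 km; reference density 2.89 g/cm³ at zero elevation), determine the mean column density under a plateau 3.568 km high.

Pratt balance: ρ_ref D = ρ (D + h).
ρ = ρ_ref D/(D + h) = 2.89 × 122.2 km/(122.2 km + 3.568 km) = 2.81 g/cm³.

2.81 g/cm³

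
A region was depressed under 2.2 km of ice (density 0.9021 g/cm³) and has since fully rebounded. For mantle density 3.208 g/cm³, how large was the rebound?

0.619 km

Removing the load lets mantle flow back in; uplift u satisfies ρ_ice t = ρ_m u.
u = t ρ_ice/ρ_m = 2.2 km × 0.9021/3.208 = 0.619 km.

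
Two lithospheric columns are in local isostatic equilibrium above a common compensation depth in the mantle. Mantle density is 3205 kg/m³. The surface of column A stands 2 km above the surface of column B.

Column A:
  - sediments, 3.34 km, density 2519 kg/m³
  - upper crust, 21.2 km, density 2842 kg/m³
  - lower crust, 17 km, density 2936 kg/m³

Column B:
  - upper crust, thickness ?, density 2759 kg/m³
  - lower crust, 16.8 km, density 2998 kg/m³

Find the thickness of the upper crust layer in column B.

10.5 km

Take the compensation level at the base of the deeper column (depth z_c below the surface of column A) and equate Σ ρ_i t_i down to z_c; mantle fills any gap and the z_c terms cancel.
Column A: 3.34×2519 + 21.2×2842 + 17×2936 + (z_c − 41.54)×3205
Column B: 2×0 + x×2759 + 16.8×2998 + (z_c − 2 − 16.8 − x)×3205
The z_c×3205 term appears on both sides and cancels. Collect the known terms of each column as K = Σ(ρt)_known − 3205 × (depth of known layers): K_A = 118575.86 − 3205×41.54 = −14559.84; K_B = 50366.4 − 3205×(2 + 16.8) = −9887.6.
Balance: K_A = K_B − x×(3205 − 2759), so x = (K_B − K_A)/(3205 − 2759) = 4672.24/446 = 10.5 km.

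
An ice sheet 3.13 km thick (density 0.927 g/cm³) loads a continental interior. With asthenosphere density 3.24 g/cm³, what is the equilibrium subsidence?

Equating mass per unit area of the two columns: the ice load ρ_ice t is balanced by mantle displaced below, ρ_m s.
s = t ρ_ice / ρ_m = 3.13 km × 0.927/3.24 = 0.896 km.

0.896 km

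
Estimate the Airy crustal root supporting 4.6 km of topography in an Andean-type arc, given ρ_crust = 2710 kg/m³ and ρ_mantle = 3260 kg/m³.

22.7 km

Equating mass per unit area of the two columns: the weight of the topography is balanced by the buoyancy of the root, ρ_c h = (ρ_m − ρ_c) r.
r = h · ρ_c / (ρ_m − ρ_c) = 4.6 km × 2710 / (3260 − 2710) = 22.7 km.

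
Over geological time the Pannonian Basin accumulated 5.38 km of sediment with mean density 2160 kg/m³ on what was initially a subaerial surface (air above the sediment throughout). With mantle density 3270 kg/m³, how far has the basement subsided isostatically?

Subaerial load: s = t ρ_sed / ρ_m = 5.38 km × 2160/3270 = 3.55 km.

3.55 km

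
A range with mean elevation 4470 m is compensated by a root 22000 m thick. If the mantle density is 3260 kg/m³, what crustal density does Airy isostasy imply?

2710 kg/m³

ρ_c h = (ρ_m − ρ_c) r → ρ_c (h + r) = ρ_m r → ρ_c = ρ_m r / (h + r).
ρ_c = 3260 × 22000 m / (4470 m + 22000 m) = 2710 kg/m³.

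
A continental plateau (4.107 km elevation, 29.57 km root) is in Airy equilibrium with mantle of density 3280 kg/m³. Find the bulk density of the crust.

2880 kg/m³

ρ_c h = (ρ_m − ρ_c) r → ρ_c (h + r) = ρ_m r → ρ_c = ρ_m r / (h + r).
ρ_c = 3280 × 29.57 km / (4.107 km + 29.57 km) = 2880 kg/m³.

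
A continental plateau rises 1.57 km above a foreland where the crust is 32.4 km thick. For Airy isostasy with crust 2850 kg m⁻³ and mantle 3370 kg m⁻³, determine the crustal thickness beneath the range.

42.6 km

Root depth r = h ρ_c / (ρ_m − ρ_c) = 1.57 km × 2850 / 520 = 8.605 km.
Total thickness = T + h + r = 32.4 km + 1.57 km + 8.605 km = 42.6 km.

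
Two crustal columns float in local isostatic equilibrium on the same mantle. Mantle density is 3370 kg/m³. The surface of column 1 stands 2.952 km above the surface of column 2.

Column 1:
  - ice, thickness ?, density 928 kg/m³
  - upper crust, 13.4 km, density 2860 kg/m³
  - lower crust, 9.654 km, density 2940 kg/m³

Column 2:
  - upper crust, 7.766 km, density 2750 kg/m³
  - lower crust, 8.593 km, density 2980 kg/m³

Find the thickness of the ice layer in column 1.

2.92 km

Take the compensation level at the base of the deeper column (depth z_c below the surface of column 1) and equate Σ ρ_i t_i down to z_c; mantle fills any gap and the z_c terms cancel.
Column 1: x×928 + 13.4×2860 + 9.654×2940 + (z_c − 23.054 − x)×3370
Column 2: 2.952×0 + 7.766×2750 + 8.593×2980 + (z_c − 2.952 − 16.359)×3370
The z_c×3370 term appears on both sides and cancels. Collect the known terms of each column as K = Σ(ρt)_known − 3370 × (depth of known layers): K_1 = 66706.76 − 3370×23.054 = −10985.22; K_2 = 46963.64 − 3370×(2.952 + 16.359) = −18114.43.
Balance: K_1 − x×(3370 − 928) = K_2, so x = (K_1 − K_2)/(3370 − 928) = 7129.21/2442 = 2.92 km.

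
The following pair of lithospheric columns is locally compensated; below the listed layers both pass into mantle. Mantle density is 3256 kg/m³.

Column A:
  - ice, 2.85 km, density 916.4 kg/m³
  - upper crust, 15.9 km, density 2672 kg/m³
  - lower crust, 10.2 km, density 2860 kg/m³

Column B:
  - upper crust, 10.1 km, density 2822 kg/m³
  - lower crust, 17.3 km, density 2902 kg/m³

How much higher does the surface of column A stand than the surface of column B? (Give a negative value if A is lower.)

For any compensation level in the mantle, the mantle terms cancel and isostasy reduces to e = (Σt_A − Σt_B) − (Σ(ρt)_A − Σ(ρt)_B) / ρ_m.
Σt_A = 28.95 km; Σt_B = 27.4 km; Σ(ρt)_A = 74268.54; Σ(ρt)_B = 78706.8 (in km·kg/m³).
e = (28.95 − 27.4) − (74268.54 − 78706.8) / 3256 = 2.91 km.

2.91 km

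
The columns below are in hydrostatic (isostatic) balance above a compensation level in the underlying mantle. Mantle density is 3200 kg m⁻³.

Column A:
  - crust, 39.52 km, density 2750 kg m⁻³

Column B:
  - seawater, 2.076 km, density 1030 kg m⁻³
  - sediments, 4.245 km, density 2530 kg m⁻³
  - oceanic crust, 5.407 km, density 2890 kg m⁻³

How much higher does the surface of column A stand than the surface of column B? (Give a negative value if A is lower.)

2.74 km

For any compensation level in the mantle, the mantle terms cancel and isostasy reduces to e = (Σt_A − Σt_B) − (Σ(ρt)_A − Σ(ρt)_B) / ρ_m.
Σt_A = 39.52 km; Σt_B = 11.728 km; Σ(ρt)_A = 108680; Σ(ρt)_B = 28504.36 (in km·kg m⁻³).
e = (39.52 − 11.728) − (108680 − 28504.36) / 3200 = 2.74 km.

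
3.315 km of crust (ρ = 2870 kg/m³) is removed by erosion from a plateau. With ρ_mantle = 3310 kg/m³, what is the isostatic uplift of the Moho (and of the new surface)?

2.87 km

Unloading: uplift u = e ρ_c/ρ_m = 3.315 km × 2870/3310 = 2.87 km.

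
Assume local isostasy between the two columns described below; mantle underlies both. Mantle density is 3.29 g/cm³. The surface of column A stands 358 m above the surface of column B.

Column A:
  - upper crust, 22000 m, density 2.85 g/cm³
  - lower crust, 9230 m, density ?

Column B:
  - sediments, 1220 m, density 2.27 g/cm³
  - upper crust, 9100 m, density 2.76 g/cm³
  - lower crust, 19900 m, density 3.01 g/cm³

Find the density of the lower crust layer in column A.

Take the compensation level at the base of the deeper column (depth z_c below the surface of column A) and equate Σ ρ_i t_i down to z_c; mantle fills any gap and the z_c terms cancel.
Column A: 22000×2.85 + 9230×ρ + (z_c − 31230)×3.29
Column B: 358×0 + 1220×2.27 + 9100×2.76 + 19900×3.01 + (z_c − 358 − 30220)×3.29
The z_c×3.29 term appears on both sides and cancels. Collect the known terms of each column as K = Σ(ρt)_known − 3.29 × (depth of known layers): K_A = 62700 − 3.29×31230 = −40046.7; K_B = 87784.4 − 3.29×(358 + 30220) = −12817.22.
Balance: K_A + 9230×ρ = K_B, so ρ = (K_B − K_A)/9230 = 27229.5/9230 = 2.95 g/cm³.

2.95 g/cm³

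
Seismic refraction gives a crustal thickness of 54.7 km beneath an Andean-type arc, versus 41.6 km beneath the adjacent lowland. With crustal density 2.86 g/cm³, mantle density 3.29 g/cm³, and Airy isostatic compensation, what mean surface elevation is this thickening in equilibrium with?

1.71 km

Excess crust Δ = 54.7 km − 41.6 km = 13.1 km, split between elevation h and root r with h + r = Δ.
Airy balance ρ_c h = (ρ_m − ρ_c) r gives r = h ρ_c/(ρ_m − ρ_c), so h (1 + ρ_c/(ρ_m − ρ_c)) = Δ, i.e. h = Δ (ρ_m − ρ_c)/ρ_m.
h = 13.1 km × 0.43/3.29 = 1.71 km.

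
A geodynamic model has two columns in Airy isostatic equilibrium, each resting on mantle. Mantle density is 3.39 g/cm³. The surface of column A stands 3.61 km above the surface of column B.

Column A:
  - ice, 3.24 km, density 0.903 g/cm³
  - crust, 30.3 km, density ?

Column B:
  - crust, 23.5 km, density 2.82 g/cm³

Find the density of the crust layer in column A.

Take the compensation level at the base of the deeper column (depth z_c below the surface of column A) and equate Σ ρ_i t_i down to z_c; mantle fills any gap and the z_c terms cancel.
Column A: 3.24×0.903 + 30.3×ρ + (z_c − 33.54)×3.39
Column B: 3.61×0 + 23.5×2.82 + (z_c − 3.61 − 23.5)×3.39
The z_c×3.39 term appears on both sides and cancels. Collect the known terms of each column as K = Σ(ρt)_known − 3.39 × (depth of known layers): K_A = 2.92572 − 3.39×33.54 = −110.77488; K_B = 66.27 − 3.39×(3.61 + 23.5) = −25.6329.
Balance: K_A + 30.3×ρ = K_B, so ρ = (K_B − K_A)/30.3 = 85.142/30.3 = 2.81 g/cm³.

2.81 g/cm³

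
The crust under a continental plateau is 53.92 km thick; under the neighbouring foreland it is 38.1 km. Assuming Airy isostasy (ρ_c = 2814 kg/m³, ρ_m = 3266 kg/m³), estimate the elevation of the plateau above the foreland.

Excess crust Δ = 53.92 km − 38.1 km = 15.82 km, split between elevation h and root r with h + r = Δ.
Airy balance ρ_c h = (ρ_m − ρ_c) r gives r = h ρ_c/(ρ_m − ρ_c), so h (1 + ρ_c/(ρ_m − ρ_c)) = Δ, i.e. h = Δ (ρ_m − ρ_c)/ρ_m.
h = 15.82 km × 452/3266 = 2.19 km.

2.19 km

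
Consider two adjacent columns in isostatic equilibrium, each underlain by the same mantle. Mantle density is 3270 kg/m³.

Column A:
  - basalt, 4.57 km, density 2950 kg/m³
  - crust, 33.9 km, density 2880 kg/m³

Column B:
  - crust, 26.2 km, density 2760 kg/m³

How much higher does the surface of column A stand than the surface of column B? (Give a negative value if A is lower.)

0.404 km

For any compensation level in the mantle, the mantle terms cancel and isostasy reduces to e = (Σt_A − Σt_B) − (Σ(ρt)_A − Σ(ρt)_B) / ρ_m.
Σt_A = 38.47 km; Σt_B = 26.2 km; Σ(ρt)_A = 111113.5; Σ(ρt)_B = 72312 (in km·kg/m³).
e = (38.47 − 26.2) − (111113.5 − 72312) / 3270 = 0.404 km.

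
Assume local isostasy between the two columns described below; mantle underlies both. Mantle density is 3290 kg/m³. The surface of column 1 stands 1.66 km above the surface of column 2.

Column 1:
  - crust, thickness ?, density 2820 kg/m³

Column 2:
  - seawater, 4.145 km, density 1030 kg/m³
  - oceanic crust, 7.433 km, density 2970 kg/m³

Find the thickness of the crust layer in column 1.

Take the compensation level at the base of the deeper column (depth z_c below the surface of column 1) and equate Σ ρ_i t_i down to z_c; mantle fills any gap and the z_c terms cancel.
Column 1: x×2820 + (z_c − 0 − x)×3290
Column 2: 1.66×0 + 4.145×1030 + 7.433×2970 + (z_c − 1.66 − 11.578)×3290
The z_c×3290 term appears on both sides and cancels. Collect the known terms of each column as K = Σ(ρt)_known − 3290 × (depth of known layers): K_1 = 0 − 3290×0 = 0; K_2 = 26345.36 − 3290×(1.66 + 11.578) = −17207.66.
Balance: K_1 − x×(3290 − 2820) = K_2, so x = (K_1 − K_2)/(3290 − 2820) = 17207.7/470 = 36.6 km.

36.6 km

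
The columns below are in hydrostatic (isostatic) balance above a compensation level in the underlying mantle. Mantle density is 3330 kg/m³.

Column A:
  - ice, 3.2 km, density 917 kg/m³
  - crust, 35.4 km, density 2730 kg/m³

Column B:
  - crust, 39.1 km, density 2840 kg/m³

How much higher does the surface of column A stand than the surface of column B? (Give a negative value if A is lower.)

For any compensation level in the mantle, the mantle terms cancel and isostasy reduces to e = (Σt_A − Σt_B) − (Σ(ρt)_A − Σ(ρt)_B) / ρ_m.
Σt_A = 38.6 km; Σt_B = 39.1 km; Σ(ρt)_A = 99576.4; Σ(ρt)_B = 111044 (in km·kg/m³).
e = (38.6 − 39.1) − (99576.4 − 111044) / 3330 = 2.94 km.

2.94 km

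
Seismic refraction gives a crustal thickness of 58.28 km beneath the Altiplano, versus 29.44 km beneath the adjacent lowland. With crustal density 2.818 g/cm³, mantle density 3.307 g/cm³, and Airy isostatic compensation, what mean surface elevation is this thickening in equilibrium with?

4.26 km

Excess crust Δ = 58.28 km − 29.44 km = 28.84 km, split between elevation h and root r with h + r = Δ.
Airy balance ρ_c h = (ρ_m − ρ_c) r gives r = h ρ_c/(ρ_m − ρ_c), so h (1 + ρ_c/(ρ_m − ρ_c)) = Δ, i.e. h = Δ (ρ_m − ρ_c)/ρ_m.
h = 28.84 km × 0.489/3.307 = 4.26 km.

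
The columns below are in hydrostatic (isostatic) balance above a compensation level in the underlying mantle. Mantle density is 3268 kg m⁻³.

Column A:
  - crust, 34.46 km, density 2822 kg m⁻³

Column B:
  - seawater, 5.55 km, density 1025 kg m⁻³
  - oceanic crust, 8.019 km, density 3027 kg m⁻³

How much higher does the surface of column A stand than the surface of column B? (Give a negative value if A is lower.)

0.302 km

For any compensation level in the mantle, the mantle terms cancel and isostasy reduces to e = (Σt_A − Σt_B) − (Σ(ρt)_A − Σ(ρt)_B) / ρ_m.
Σt_A = 34.46 km; Σt_B = 13.569 km; Σ(ρt)_A = 97246.12; Σ(ρt)_B = 29962.263 (in km·kg m⁻³).
e = (34.46 − 13.569) − (97246.12 − 29962.263) / 3268 = 0.302 km.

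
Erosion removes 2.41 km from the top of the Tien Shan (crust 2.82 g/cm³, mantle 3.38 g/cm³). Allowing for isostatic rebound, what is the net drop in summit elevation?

Rebound u = e ρ_c/ρ_m = 2.41 km × 2.82/3.38 = 2.011 km.
Net surface drop = e − u = 2.41 km − 2.011 km = e (ρ_m − ρ_c)/ρ_m = 0.399 km.

0.399 km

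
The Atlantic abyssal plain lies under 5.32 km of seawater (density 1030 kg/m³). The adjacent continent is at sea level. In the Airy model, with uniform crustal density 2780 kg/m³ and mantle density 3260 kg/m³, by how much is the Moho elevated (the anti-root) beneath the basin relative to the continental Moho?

19.4 km

Isostatic balance requires: replacing crust with seawater at the top is compensated by replacing crust with mantle at the base: d (ρ_c − ρ_w) = a (ρ_m − ρ_c).
a = d (ρ_c − ρ_w)/(ρ_m − ρ_c) = 5.32 km × 1750/480 = 19.4 km.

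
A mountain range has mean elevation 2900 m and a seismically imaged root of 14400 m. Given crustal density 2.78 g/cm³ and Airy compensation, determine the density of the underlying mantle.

Airy balance: ρ_c h = (ρ_m − ρ_c) r → ρ_m = ρ_c (1 + h/r).
ρ_m = 2.78 × (1 + 2900 m/14400 m) = 3.34 g/cm³.

3.34 g/cm³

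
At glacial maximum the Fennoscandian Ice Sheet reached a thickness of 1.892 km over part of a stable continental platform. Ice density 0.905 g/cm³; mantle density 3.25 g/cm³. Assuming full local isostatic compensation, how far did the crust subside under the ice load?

For local isostatic compensation: the ice load ρ_ice t is balanced by mantle displaced below, ρ_m s.
s = t ρ_ice / ρ_m = 1.892 km × 0.905/3.25 = 0.527 km.

0.527 km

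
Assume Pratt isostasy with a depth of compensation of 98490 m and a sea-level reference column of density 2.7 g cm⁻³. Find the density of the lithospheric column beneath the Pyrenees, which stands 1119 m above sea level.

2.67 g cm⁻³

Pratt balance: ρ_ref D = ρ (D + h).
ρ = ρ_ref D/(D + h) = 2.7 × 98490 m/(98490 m + 1119 m) = 2.67 g cm⁻³.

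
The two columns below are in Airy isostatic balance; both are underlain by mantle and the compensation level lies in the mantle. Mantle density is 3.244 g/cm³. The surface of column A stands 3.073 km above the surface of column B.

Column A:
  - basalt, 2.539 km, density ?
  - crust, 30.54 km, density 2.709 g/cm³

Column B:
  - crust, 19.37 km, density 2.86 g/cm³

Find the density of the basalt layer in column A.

2.82 g/cm³

Take the compensation level at the base of the deeper column (depth z_c below the surface of column A) and equate Σ ρ_i t_i down to z_c; mantle fills any gap and the z_c terms cancel.
Column A: 2.539×ρ + 30.54×2.709 + (z_c − 33.079)×3.244
Column B: 3.073×0 + 19.37×2.86 + (z_c − 3.073 − 19.37)×3.244
The z_c×3.244 term appears on both sides and cancels. Collect the known terms of each column as K = Σ(ρt)_known − 3.244 × (depth of known layers): K_A = 82.73286 − 3.244×33.079 = −24.575416; K_B = 55.3982 − 3.244×(3.073 + 19.37) = −17.406892.
Balance: K_A + 2.539×ρ = K_B, so ρ = (K_B − K_A)/2.539 = 7.16852/2.539 = 2.82 g/cm³.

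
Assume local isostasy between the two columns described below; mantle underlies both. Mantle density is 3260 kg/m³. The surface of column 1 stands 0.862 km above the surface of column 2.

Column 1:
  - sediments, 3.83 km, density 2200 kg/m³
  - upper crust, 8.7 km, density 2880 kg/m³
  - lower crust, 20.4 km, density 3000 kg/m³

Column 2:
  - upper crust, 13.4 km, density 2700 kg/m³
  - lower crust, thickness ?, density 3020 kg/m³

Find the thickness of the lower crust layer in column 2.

Take the compensation level at the base of the deeper column (depth z_c below the surface of column 1) and equate Σ ρ_i t_i down to z_c; mantle fills any gap and the z_c terms cancel.
Column 1: 3.83×2200 + 8.7×2880 + 20.4×3000 + (z_c − 32.93)×3260
Column 2: 0.862×0 + 13.4×2700 + x×3020 + (z_c − 0.862 − 13.4 − x)×3260
The z_c×3260 term appears on both sides and cancels. Collect the known terms of each column as K = Σ(ρt)_known − 3260 × (depth of known layers): K_1 = 94682 − 3260×32.93 = −12669.8; K_2 = 36180 − 3260×(0.862 + 13.4) = −10314.12.
Balance: K_1 = K_2 − x×(3260 − 3020), so x = (K_2 − K_1)/(3260 − 3020) = 2355.68/240 = 9.82 km.

9.82 km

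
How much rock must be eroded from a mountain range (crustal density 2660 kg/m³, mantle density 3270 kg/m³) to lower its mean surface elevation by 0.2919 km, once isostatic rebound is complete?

Net drop Δ = e − u = e − e ρ_c/ρ_m = e (ρ_m − ρ_c)/ρ_m.
e = Δ ρ_m/(ρ_m − ρ_c) = 0.2919 km × 3270/610 = 1.56 km.

1.56 km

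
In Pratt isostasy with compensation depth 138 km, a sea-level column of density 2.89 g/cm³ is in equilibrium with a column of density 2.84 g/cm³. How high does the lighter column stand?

2.43 km

ρ_ref D = ρ (D + h) → h = D (ρ_ref − ρ)/ρ.
h = 138 km × (2.89 − 2.84)/2.84 = 2.43 km.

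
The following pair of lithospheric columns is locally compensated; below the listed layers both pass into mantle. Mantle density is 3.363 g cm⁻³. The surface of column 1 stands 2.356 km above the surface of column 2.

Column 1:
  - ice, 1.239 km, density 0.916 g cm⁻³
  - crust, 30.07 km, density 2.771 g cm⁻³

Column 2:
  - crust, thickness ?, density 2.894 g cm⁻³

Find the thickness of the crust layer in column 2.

27.5 km

Take the compensation level at the base of the deeper column (depth z_c below the surface of column 1) and equate Σ ρ_i t_i down to z_c; mantle fills any gap and the z_c terms cancel.
Column 1: 1.239×0.916 + 30.07×2.771 + (z_c − 31.309)×3.363
Column 2: 2.356×0 + x×2.894 + (z_c − 2.356 − 0 − x)×3.363
The z_c×3.363 term appears on both sides and cancels. Collect the known terms of each column as K = Σ(ρt)_known − 3.363 × (depth of known layers): K_1 = 84.458894 − 3.363×31.309 = −20.833273; K_2 = 0 − 3.363×(2.356 + 0) = −7.923228.
Balance: K_1 = K_2 − x×(3.363 − 2.894), so x = (K_2 − K_1)/(3.363 − 2.894) = 12.91/0.469 = 27.5 km.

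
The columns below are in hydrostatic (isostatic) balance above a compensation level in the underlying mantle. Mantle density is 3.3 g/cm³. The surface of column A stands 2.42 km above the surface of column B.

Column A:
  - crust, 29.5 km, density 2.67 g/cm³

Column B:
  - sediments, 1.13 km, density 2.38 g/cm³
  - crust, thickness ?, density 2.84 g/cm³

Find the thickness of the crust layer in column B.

20.8 km

Take the compensation level at the base of the deeper column (depth z_c below the surface of column A) and equate Σ ρ_i t_i down to z_c; mantle fills any gap and the z_c terms cancel.
Column A: 29.5×2.67 + (z_c − 29.5)×3.3
Column B: 2.42×0 + 1.13×2.38 + x×2.84 + (z_c − 2.42 − 1.13 − x)×3.3
The z_c×3.3 term appears on both sides and cancels. Collect the known terms of each column as K = Σ(ρt)_known − 3.3 × (depth of known layers): K_A = 78.765 − 3.3×29.5 = −18.585; K_B = 2.6894 − 3.3×(2.42 + 1.13) = −9.0256.
Balance: K_A = K_B − x×(3.3 − 2.84), so x = (K_B − K_A)/(3.3 − 2.84) = 9.5594/0.46 = 20.8 km.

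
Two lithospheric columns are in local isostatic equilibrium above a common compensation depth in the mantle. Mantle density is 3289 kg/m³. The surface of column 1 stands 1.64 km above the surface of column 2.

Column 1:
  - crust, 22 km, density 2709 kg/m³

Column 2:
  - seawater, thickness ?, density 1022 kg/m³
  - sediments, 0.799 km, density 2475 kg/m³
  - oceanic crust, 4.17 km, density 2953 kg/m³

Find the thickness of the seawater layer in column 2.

Take the compensation level at the base of the deeper column (depth z_c below the surface of column 1) and equate Σ ρ_i t_i down to z_c; mantle fills any gap and the z_c terms cancel.
Column 1: 22×2709 + (z_c − 22)×3289
Column 2: 1.64×0 + x×1022 + 0.799×2475 + 4.17×2953 + (z_c − 1.64 − 4.969 − x)×3289
The z_c×3289 term appears on both sides and cancels. Collect the known terms of each column as K = Σ(ρt)_known − 3289 × (depth of known layers): K_1 = 59598 − 3289×22 = −12760; K_2 = 14291.535 − 3289×(1.64 + 4.969) = −7445.466.
Balance: K_1 = K_2 − x×(3289 − 1022), so x = (K_2 − K_1)/(3289 − 1022) = 5314.53/2267 = 2.34 km.

2.34 km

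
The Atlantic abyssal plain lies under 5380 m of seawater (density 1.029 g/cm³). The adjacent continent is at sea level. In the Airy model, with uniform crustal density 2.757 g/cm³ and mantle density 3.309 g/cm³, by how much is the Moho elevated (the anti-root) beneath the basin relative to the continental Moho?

16800 m

Isostatic balance requires: replacing crust with seawater at the top is compensated by replacing crust with mantle at the base: d (ρ_c − ρ_w) = a (ρ_m − ρ_c).
a = d (ρ_c − ρ_w)/(ρ_m − ρ_c) = 5380 m × 1.728/0.552 = 16800 m.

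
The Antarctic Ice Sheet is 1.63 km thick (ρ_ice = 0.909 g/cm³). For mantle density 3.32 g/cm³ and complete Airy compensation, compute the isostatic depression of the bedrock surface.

0.446 km

Isostatic balance requires: the ice load ρ_ice t is balanced by mantle displaced below, ρ_m s.
s = t ρ_ice / ρ_m = 1.63 km × 0.909/3.32 = 0.446 km.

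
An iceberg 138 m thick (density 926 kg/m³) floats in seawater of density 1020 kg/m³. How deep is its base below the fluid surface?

125 m

Draft d = t ρ_obj/ρ_fluid = 138 m × 926/1020 = 125 m.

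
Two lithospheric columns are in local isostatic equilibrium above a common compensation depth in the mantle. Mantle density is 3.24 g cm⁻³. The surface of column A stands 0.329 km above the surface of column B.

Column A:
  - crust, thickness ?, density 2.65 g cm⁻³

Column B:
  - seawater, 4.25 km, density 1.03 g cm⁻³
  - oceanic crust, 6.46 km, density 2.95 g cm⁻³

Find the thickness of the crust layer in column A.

Take the compensation level at the base of the deeper column (depth z_c below the surface of column A) and equate Σ ρ_i t_i down to z_c; mantle fills any gap and the z_c terms cancel.
Column A: x×2.65 + (z_c − 0 − x)×3.24
Column B: 0.329×0 + 4.25×1.03 + 6.46×2.95 + (z_c − 0.329 − 10.71)×3.24
The z_c×3.24 term appears on both sides and cancels. Collect the known terms of each column as K = Σ(ρt)_known − 3.24 × (depth of known layers): K_A = 0 − 3.24×0 = 0; K_B = 23.4345 − 3.24×(0.329 + 10.71) = −12.33186.
Balance: K_A − x×(3.24 − 2.65) = K_B, so x = (K_A − K_B)/(3.24 − 2.65) = 12.3319/0.59 = 20.9 km.

20.9 km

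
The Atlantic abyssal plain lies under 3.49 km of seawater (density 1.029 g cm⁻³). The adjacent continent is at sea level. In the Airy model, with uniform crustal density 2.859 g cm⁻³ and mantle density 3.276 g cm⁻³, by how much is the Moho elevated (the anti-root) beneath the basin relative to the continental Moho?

15.3 km

Balancing pressure at the compensation depth: replacing crust with seawater at the top is compensated by replacing crust with mantle at the base: d (ρ_c − ρ_w) = a (ρ_m − ρ_c).
a = d (ρ_c − ρ_w)/(ρ_m − ρ_c) = 3.49 km × 1.83/0.417 = 15.3 km.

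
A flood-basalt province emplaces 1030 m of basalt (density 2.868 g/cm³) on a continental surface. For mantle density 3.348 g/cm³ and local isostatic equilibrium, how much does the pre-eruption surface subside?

882 m

Subaerial loading: s = t ρ_load / ρ_m.
s = 1030 m × 2.868/3.348 = 882 m.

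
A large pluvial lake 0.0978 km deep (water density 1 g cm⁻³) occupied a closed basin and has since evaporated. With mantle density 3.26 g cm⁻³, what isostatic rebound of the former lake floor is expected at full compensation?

u = d ρ_w/ρ_m = 0.0978 km × 1/3.26 = 0.03 km.

0.03 km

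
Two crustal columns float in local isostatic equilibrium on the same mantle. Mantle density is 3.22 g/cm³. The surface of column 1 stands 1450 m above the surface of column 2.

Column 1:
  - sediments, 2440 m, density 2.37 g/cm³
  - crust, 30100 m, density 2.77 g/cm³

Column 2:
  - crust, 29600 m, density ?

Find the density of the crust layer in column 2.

Take the compensation level at the base of the deeper column (depth z_c below the surface of column 1) and equate Σ ρ_i t_i down to z_c; mantle fills any gap and the z_c terms cancel.
Column 1: 2440×2.37 + 30100×2.77 + (z_c − 32540)×3.22
Column 2: 1450×0 + 29600×ρ + (z_c − 1450 − 29600)×3.22
The z_c×3.22 term appears on both sides and cancels. Collect the known terms of each column as K = Σ(ρt)_known − 3.22 × (depth of known layers): K_1 = 89159.8 − 3.22×32540 = −15619; K_2 = 0 − 3.22×(1450 + 29600) = −99981.
Balance: K_1 = K_2 + 29600×ρ, so ρ = (K_1 − K_2)/29600 = 84362/29600 = 2.85 g/cm³.

2.85 g/cm³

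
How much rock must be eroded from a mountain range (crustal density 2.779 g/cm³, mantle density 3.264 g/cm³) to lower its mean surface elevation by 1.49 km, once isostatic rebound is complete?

10 km

Net drop Δ = e − u = e − e ρ_c/ρ_m = e (ρ_m − ρ_c)/ρ_m.
e = Δ ρ_m/(ρ_m − ρ_c) = 1.49 km × 3.264/0.485 = 10 km.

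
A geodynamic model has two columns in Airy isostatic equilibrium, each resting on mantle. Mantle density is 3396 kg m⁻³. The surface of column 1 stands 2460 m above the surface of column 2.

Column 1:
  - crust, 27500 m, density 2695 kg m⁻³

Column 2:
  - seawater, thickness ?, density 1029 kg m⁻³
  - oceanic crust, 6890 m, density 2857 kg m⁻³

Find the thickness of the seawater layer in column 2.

Take the compensation level at the base of the deeper column (depth z_c below the surface of column 1) and equate Σ ρ_i t_i down to z_c; mantle fills any gap and the z_c terms cancel.
Column 1: 27500×2695 + (z_c − 27500)×3396
Column 2: 2460×0 + x×1029 + 6890×2857 + (z_c − 2460 − 6890 − x)×3396
The z_c×3396 term appears on both sides and cancels. Collect the known terms of each column as K = Σ(ρt)_known − 3396 × (depth of known layers): K_1 = 74112500 − 3396×27500 = −19277500; K_2 = 19684730 − 3396×(2460 + 6890) = −12067870.
Balance: K_1 = K_2 − x×(3396 − 1029), so x = (K_2 − K_1)/(3396 − 1029) = 7209630/2367 = 3050 m.

3050 m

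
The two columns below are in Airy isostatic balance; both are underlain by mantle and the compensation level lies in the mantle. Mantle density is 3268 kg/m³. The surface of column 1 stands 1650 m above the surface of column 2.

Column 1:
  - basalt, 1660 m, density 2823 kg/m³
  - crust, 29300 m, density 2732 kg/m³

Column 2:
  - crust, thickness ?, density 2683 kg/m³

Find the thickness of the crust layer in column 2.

18900 m

Take the compensation level at the base of the deeper column (depth z_c below the surface of column 1) and equate Σ ρ_i t_i down to z_c; mantle fills any gap and the z_c terms cancel.
Column 1: 1660×2823 + 29300×2732 + (z_c − 30960)×3268
Column 2: 1650×0 + x×2683 + (z_c − 1650 − 0 − x)×3268
The z_c×3268 term appears on both sides and cancels. Collect the known terms of each column as K = Σ(ρt)_known − 3268 × (depth of known layers): K_1 = 84733780 − 3268×30960 = −16443500; K_2 = 0 − 3268×(1650 + 0) = −5392200.
Balance: K_1 = K_2 − x×(3268 − 2683), so x = (K_2 − K_1)/(3268 − 2683) = 11051300/585 = 18900 m.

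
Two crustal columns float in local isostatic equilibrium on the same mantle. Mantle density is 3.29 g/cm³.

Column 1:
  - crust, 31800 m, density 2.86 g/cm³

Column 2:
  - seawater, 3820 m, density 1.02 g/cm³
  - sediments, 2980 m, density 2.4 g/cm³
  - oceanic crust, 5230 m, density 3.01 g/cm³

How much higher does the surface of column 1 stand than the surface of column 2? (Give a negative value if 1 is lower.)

For any compensation level in the mantle, the mantle terms cancel and isostasy reduces to e = (Σt_1 − Σt_2) − (Σ(ρt)_1 − Σ(ρt)_2) / ρ_m.
Σt_1 = 31800 m; Σt_2 = 12030 m; Σ(ρt)_1 = 90948; Σ(ρt)_2 = 26790.7 (in m·g/cm³).
e = (31800 − 12030) − (90948 − 26790.7) / 3.29 = 269 m.

269 m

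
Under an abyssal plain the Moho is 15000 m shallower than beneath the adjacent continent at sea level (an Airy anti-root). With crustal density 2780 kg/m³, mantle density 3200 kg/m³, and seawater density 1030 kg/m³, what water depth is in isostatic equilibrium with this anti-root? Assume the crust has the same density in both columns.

Replacing a thickness d of crust by seawater at the top must be balanced by replacing crust with mantle at the base: d (ρ_c − ρ_w) = a (ρ_m − ρ_c).
d = a (ρ_m − ρ_c)/(ρ_c − ρ_w) = 15000 m × 420/1750 = 3600 m.

3600 m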